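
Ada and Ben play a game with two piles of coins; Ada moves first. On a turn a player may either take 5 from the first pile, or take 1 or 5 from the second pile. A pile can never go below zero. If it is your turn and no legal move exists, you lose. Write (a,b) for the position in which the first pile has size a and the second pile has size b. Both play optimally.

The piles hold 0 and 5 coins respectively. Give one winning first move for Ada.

Move to (0,4).

Label each position W (a win for the player to move) or L (a loss). A position with no legal move is L; any other position is W exactly when some move reaches an L, and L when every move reaches a W.
No move ever increases a pile, so every position that can arise here has a ≤ 0 and b ≤ 5; it is enough to label the cells with 0 ≤ a ≤ 0 and 0 ≤ b ≤ 5.
Every move lowers a or b (never raises either), so fill the grid row by row in increasing a, and left to right within a row: each cell's successors are then already labelled.
      b=0  b=1  b=2  b=3  b=4  b=5
a=0:    L    W    L    W    L    W
Cells with no legal move (terminal, hence L): (0,0).
The remaining L cells, each justified by listing all of its moves:
(0,2): only reaches (0,1)(W), which is W → L
(0,4): only reaches (0,3)(W), which is W → L
Every other cell has at least one move into one of the L cells above, so it is W.
From (0,5), the L positions reachable in one move are: (0,4), (0,0). Any move reaching one of these is winning.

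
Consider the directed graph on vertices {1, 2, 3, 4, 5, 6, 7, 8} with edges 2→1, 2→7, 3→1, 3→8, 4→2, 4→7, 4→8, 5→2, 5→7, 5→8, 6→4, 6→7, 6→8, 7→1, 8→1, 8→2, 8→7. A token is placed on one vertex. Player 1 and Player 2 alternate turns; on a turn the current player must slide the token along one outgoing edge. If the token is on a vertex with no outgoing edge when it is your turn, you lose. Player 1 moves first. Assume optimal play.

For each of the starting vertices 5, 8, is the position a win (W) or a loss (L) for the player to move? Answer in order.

Positions with no move are L. A position that does have a move is losing for the player to move precisely when every available move leads to a winning position for the opponent. Fill in the labels:
Every edge goes from a vertex to one that appears earlier in the order 1, 7, 2, 8, 4, 5, 6, 3, so processing vertices in that order labels each vertex after all of its successors.
1: no outgoing edge → L
7: W (go to 1, an L position)
2: W (go to 1, an L position)
8: W (go to 1, an L position)
4: L (options 8(W), 2(W), 7(W) are all W)
5: L (options 8(W), 2(W), 7(W) are all W)
6: W (go to 4, an L position)
3: W (go to 1, an L position)

5: L, 8: W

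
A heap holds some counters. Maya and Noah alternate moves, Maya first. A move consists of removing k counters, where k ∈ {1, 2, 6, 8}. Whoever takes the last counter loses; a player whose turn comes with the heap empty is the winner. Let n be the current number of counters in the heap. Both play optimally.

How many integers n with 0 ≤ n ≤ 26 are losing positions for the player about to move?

8

Compute win/loss labels from the base case upward. A position with no move is W. Any other position is W if it can reach an L in one move, else L.
n=0: no move; the opponent has just taken the last counter and therefore loses → W
n=1: L (sole option 0(W) is W)
n=2: W (go to 1, an L position)
n=3: W (go to 1, an L position)
n=4: L (options 3(W), 2(W) are all W)
n=5: W (go to 4, an L position)
n=6: W (go to 4, an L position)
n=7: W (go to 1, an L position)
n=8: L (options 7(W), 6(W), 2(W), 0(W) are all W)
n=9: W (go to 8, an L position)
n=10: W (go to 8, an L position)
n=11: L (options 10(W), 9(W), 5(W), 3(W) are all W)
n=12: W (go to 11, an L position)
n=13: W (go to 11, an L position)
n=14: W (go to 8, an L position)
n=15: L (options 14(W), 13(W), 9(W), 7(W) are all W)
n=16: W (go to 15, an L position)
n=17: W (go to 15, an L position)
n=18: L (options 17(W), 16(W), 12(W), 10(W) are all W)
n=19: W (go to 18, an L position)
n=20: W (go to 18, an L position)
n=21: W (go to 15, an L position)
n=22: L (options 21(W), 20(W), 16(W), 14(W) are all W)
n=23: W (go to 22, an L position)
n=24: W (go to 22, an L position)
n=25: L (options 24(W), 23(W), 19(W), 17(W) are all W)
n=26: W (go to 25, an L position)
L entries with 0 ≤ n ≤ 26: n = 1, 4, 8, 11, 15, 18, 22, 25; that makes 8.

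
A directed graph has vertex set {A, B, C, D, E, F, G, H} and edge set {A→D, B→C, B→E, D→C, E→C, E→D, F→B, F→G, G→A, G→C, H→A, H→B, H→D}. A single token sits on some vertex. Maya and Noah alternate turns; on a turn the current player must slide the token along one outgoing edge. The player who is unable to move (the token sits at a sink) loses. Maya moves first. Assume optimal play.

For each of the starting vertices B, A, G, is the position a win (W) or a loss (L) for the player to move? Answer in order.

Classify positions by backward induction: terminal positions (no move available) are L. From any other position, the mover wins iff some move reaches an L.
Every edge goes from a vertex to one that appears earlier in the order C, D, E, B, A, G, F, H, so processing vertices in that order labels each vertex after all of its successors.
C: no outgoing edge → L
D: can move to C, which is L ⇒ W
E: can move to C, which is L ⇒ W
B: can move to C, which is L ⇒ W
A: the only move is to D(W), a W ⇒ L
G: can move to A, which is L ⇒ W
F: moves to G(W), B(W); every one is W ⇒ L
H: can move to A, which is L ⇒ W

B: W, A: L, G: W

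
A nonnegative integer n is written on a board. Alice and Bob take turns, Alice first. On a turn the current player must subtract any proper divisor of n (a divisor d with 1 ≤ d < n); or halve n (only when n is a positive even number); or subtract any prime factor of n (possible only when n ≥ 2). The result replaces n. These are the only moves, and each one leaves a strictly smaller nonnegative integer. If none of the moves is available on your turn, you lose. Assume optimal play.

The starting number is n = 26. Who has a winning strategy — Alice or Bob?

Use the standard recursion: the mover loses at a terminal position; elsewhere, the mover wins exactly when some move hands the opponent an L position.
n=0: no move → L
n=1: no move → L
n=2: W (go to 0, an L position)
n=3: W (go to 0, an L position)
n=4: L (options 2(W), 3(W) are all W)
n=5: W (go to 0, an L position)
n=6: W (go to 4, an L position)
n=7: W (go to 0, an L position)
n=8: W (go to 4, an L position)
n=9: L (options 6(W), 8(W) are all W)
n=10: W (go to 9, an L position)
n=11: W (go to 0, an L position)
n=12: W (go to 9, an L position)
n=13: W (go to 0, an L position)
n=14: L (options 7(W), 12(W), 13(W) are all W)
n=15: W (go to 14, an L position)
n=16: W (go to 14, an L position)
n=17: W (go to 0, an L position)
n=18: W (go to 9, an L position)
n=19: W (go to 0, an L position)
n=20: L (options 10(W), 15(W), 16(W), 18(W), 19(W) are all W)
n=21: W (go to 14, an L position)
n=22: W (go to 20, an L position)
n=23: W (go to 0, an L position)
n=24: W (go to 20, an L position)
n=25: W (go to 20, an L position)
n=26: L (options 13(W), 24(W), 25(W) are all W)
Every move from 26 reaches a W position, so the mover loses.

Bob wins.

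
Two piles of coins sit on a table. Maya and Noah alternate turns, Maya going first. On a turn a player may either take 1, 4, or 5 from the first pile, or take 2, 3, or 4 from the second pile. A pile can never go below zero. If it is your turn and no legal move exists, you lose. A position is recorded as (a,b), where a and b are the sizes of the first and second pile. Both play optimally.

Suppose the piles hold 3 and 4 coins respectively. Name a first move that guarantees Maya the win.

Move to (3,2).

Positions with no move are L. A position that does have a move is losing for the player to move precisely when every available move leads to a winning position for the opponent. Fill in the labels:
No move ever increases a pile, so every position that can arise here has a ≤ 3 and b ≤ 4; it is enough to label the cells with 0 ≤ a ≤ 3 and 0 ≤ b ≤ 4.
Every move lowers a or b (never raises either), so fill the grid row by row in increasing a, and left to right within a row: each cell's successors are then already labelled.
      b=0  b=1  b=2  b=3  b=4
a=0:    L    L    W    W    W
a=1:    W    W    L    L    W
a=2:    L    L    W    W    W
a=3:    W    W    L    L    W
Cells with no legal move (terminal, hence L): (0,0), (0,1).
The remaining L cells, each justified by listing all of its moves:
(1,2): →(0,2)(W), (1,0)(W) — all W, so L
(1,3): →(0,3)(W), (1,1)(W), (1,0)(W) — all W, so L
(2,0): →(1,0)(W) only, which is W, so L
(2,1): →(1,1)(W) only, which is W, so L
(3,2): →(2,2)(W), (3,0)(W) — all W, so L
(3,3): →(2,3)(W), (3,1)(W), (3,0)(W) — all W, so L
Every other cell has at least one move into one of the L cells above, so it is W.
From (3,4), the L positions reachable in one move are: (3,2).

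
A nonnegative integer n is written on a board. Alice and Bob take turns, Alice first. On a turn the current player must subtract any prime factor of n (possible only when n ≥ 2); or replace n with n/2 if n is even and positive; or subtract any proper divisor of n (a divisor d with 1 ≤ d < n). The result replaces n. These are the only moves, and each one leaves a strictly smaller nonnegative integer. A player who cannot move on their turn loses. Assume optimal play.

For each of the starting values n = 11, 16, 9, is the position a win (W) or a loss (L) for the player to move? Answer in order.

11: W, 16: W, 9: L

Build the W/L table. Terminal = L. A non-terminal position is W if it has a move to some L; otherwise it is L.
n=0: no move → L
n=1: no move → L
n=2: reaches L-position 0 → W
n=3: reaches L-position 0 → W
n=4: only reaches 2(W), 3(W), all W → L
n=5: reaches L-position 0 → W
n=6: reaches L-position 4 → W
n=7: reaches L-position 0 → W
n=8: reaches L-position 4 → W
n=9: only reaches 6(W), 8(W), all W → L
n=10: reaches L-position 9 → W
n=11: reaches L-position 0 → W
n=12: reaches L-position 9 → W
n=13: reaches L-position 0 → W
n=14: only reaches 7(W), 12(W), 13(W), all W → L
n=15: reaches L-position 14 → W
n=16: reaches L-position 14 → W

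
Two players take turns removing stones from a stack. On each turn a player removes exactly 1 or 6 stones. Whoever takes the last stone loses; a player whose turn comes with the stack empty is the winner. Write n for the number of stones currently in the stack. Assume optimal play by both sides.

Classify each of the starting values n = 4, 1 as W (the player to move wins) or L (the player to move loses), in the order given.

4: W, 1: L

Build the W/L table. Terminal = W. A non-terminal position is W if it has a move to some L; otherwise it is L.
n=0: no move; the opponent has just taken the last stone and therefore loses → W
n=1: L (sole option 0(W) is W)
n=2: W (go to 1, an L position)
n=3: L (sole option 2(W) is W)
n=4: W (go to 3, an L position)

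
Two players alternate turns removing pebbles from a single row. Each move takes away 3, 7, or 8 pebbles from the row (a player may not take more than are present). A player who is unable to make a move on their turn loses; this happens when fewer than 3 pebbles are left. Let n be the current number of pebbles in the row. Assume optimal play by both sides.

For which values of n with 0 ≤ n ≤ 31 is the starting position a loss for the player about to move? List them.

Compute win/loss labels from the base case upward. A position with no move is L. Any other position is W if it can reach an L in one move, else L.
n=0: no move → L
n=1: no move → L
n=2: no move → L
n=3: can move to 0, which is L ⇒ W
n=4: can move to 1, which is L ⇒ W
n=5: can move to 2, which is L ⇒ W
n=6: the only move is to 3(W), a W ⇒ L
n=7: can move to 0, which is L ⇒ W
n=8: can move to 1, which is L ⇒ W
n=9: can move to 6, which is L ⇒ W
n=10: can move to 2, which is L ⇒ W
n=11: moves to 8(W), 4(W), 3(W); every one is W ⇒ L
n=12: moves to 9(W), 5(W), 4(W); every one is W ⇒ L
n=13: can move to 6, which is L ⇒ W
n=14: can move to 11, which is L ⇒ W
n=15: can move to 12, which is L ⇒ W
n=16: moves to 13(W), 9(W), 8(W); every one is W ⇒ L
n=17: moves to 14(W), 10(W), 9(W); every one is W ⇒ L
n=18: can move to 11, which is L ⇒ W
n=19: can move to 16, which is L ⇒ W
n=20: can move to 17, which is L ⇒ W
n=21: moves to 18(W), 14(W), 13(W); every one is W ⇒ L
n=22: moves to 19(W), 15(W), 14(W); every one is W ⇒ L
n=23: can move to 16, which is L ⇒ W
n=24: can move to 21, which is L ⇒ W
n=25: can move to 22, which is L ⇒ W
n=26: moves to 23(W), 19(W), 18(W); every one is W ⇒ L
n=27: moves to 24(W), 20(W), 19(W); every one is W ⇒ L
n=28: can move to 21, which is L ⇒ W
n=29: can move to 26, which is L ⇒ W
n=30: can move to 27, which is L ⇒ W
n=31: moves to 28(W), 24(W), 23(W); every one is W ⇒ L
The losing starting values of n are exactly the entries labelled L in this table (13 of them).

0, 1, 2, 6, 11, 12, 16, 17, 21, 22, 26, 27, 31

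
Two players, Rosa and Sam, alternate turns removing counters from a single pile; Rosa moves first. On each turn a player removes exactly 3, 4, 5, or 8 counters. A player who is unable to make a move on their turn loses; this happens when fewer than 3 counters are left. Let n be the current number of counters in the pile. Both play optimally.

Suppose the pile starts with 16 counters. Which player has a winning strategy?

Positions with no move are L. A position that does have a move is losing for the player to move precisely when every available move leads to a winning position for the opponent. Fill in the labels:
n=0: no move → L
n=1: no move → L
n=2: no move → L
n=3: W (go to 0, an L position)
n=4: W (go to 1, an L position)
n=5: W (go to 2, an L position)
n=6: W (go to 2, an L position)
n=7: W (go to 2, an L position)
n=8: W (go to 0, an L position)
n=9: W (go to 1, an L position)
n=10: W (go to 2, an L position)
n=11: L (options 8(W), 7(W), 6(W), 3(W) are all W)
n=12: L (options 9(W), 8(W), 7(W), 4(W) are all W)
n=13: L (options 10(W), 9(W), 8(W), 5(W) are all W)
n=14: W (go to 11, an L position)
n=15: W (go to 12, an L position)
n=16: W (go to 13, an L position)
The starting position 16 is W: Rosa should remove 3, leaving 13, handing over an L position.

Rosa wins.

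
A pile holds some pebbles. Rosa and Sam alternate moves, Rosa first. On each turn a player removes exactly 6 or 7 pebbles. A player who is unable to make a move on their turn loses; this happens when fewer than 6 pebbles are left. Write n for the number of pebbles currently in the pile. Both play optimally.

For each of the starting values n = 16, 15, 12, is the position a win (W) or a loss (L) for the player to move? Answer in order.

Compute win/loss labels from the base case upward. A position with no move is L. Any other position is W if it can reach an L in one move, else L.
n=0: no move → L
n=1: no move → L
n=2: no move → L
n=3: no move → L
n=4: no move → L
n=5: no move → L
n=6: W (go to 0, an L position)
n=7: W (go to 1, an L position)
n=8: W (go to 2, an L position)
n=9: W (go to 3, an L position)
n=10: W (go to 4, an L position)
n=11: W (go to 5, an L position)
n=12: W (go to 5, an L position)
n=13: L (options 7(W), 6(W) are all W)
n=14: L (options 8(W), 7(W) are all W)
n=15: L (options 9(W), 8(W) are all W)
n=16: L (options 10(W), 9(W) are all W)

16: L, 15: L, 12: W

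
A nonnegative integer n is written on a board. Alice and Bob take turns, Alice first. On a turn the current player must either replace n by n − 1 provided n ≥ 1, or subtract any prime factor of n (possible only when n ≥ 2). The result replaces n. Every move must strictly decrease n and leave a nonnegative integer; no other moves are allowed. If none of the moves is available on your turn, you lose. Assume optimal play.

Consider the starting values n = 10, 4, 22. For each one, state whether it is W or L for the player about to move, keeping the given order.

Positions with no move are L. A position that does have a move is losing for the player to move precisely when every available move leads to a winning position for the opponent. Fill in the labels:
n=0: no move → L
n=1: W (go to 0, an L position)
n=2: W (go to 0, an L position)
n=3: W (go to 0, an L position)
n=4: L (options 2(W), 3(W) are all W)
n=5: W (go to 0, an L position)
n=6: W (go to 4, an L position)
n=7: W (go to 0, an L position)
n=8: L (options 6(W), 7(W) are all W)
n=9: W (go to 8, an L position)
n=10: W (go to 8, an L position)
n=11: W (go to 0, an L position)
n=12: L (options 9(W), 10(W), 11(W) are all W)
n=13: W (go to 0, an L position)
n=14: W (go to 12, an L position)
n=15: W (go to 12, an L position)
n=16: L (options 14(W), 15(W) are all W)
n=17: W (go to 0, an L position)
n=18: W (go to 16, an L position)
n=19: W (go to 0, an L position)
n=20: L (options 15(W), 18(W), 19(W) are all W)
n=21: W (go to 20, an L position)
n=22: W (go to 20, an L position)

10: W, 4: L, 22: W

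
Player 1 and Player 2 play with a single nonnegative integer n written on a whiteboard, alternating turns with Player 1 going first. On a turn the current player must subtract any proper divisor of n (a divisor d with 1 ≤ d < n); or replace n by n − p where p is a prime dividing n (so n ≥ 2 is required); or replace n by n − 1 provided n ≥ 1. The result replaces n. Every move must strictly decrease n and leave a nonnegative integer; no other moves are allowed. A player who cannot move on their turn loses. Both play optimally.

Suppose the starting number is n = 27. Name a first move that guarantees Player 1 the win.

Move to 26.

Compute win/loss labels from the base case upward. A position with no move is L. Any other position is W if it can reach an L in one move, else L.
n=0: no move → L
n=1: →0(L), so W
n=2: →0(L), so W
n=3: →0(L), so W
n=4: →2(W), 3(W) — all W, so L
n=5: →0(L), so W
n=6: →4(L), so W
n=7: →0(L), so W
n=8: →4(L), so W
n=9: →6(W), 8(W) — all W, so L
n=10: →9(L), so W
n=11: →0(L), so W
n=12: →9(L), so W
n=13: →0(L), so W
n=14: →7(W), 12(W), 13(W) — all W, so L
n=15: →14(L), so W
n=16: →14(L), so W
n=17: →0(L), so W
n=18: →9(L), so W
n=19: →0(L), so W
n=20: →10(W), 15(W), 16(W), 18(W), 19(W) — all W, so L
n=21: →14(L), so W
n=22: →20(L), so W
n=23: →0(L), so W
n=24: →20(L), so W
n=25: →20(L), so W
n=26: →13(W), 24(W), 25(W) — all W, so L
n=27: →26(L), so W
From 27, the L positions reachable in one move are: 26.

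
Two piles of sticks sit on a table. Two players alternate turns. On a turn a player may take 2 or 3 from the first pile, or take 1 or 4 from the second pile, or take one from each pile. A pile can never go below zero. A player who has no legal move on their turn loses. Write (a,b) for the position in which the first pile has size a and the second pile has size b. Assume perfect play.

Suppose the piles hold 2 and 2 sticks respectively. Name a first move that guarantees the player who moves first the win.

Move to (0,2).

Classify positions by backward induction: terminal positions (no move available) are L. From any other position, the mover wins iff some move reaches an L.
No move ever increases a pile, so every position that can arise here has a ≤ 2 and b ≤ 2; it is enough to label the cells with 0 ≤ a ≤ 2 and 0 ≤ b ≤ 2.
Every move lowers a or b (never raises either), so fill the grid row by row in increasing a, and left to right within a row: each cell's successors are then already labelled.
      b=0  b=1  b=2
a=0:    L    W    L
a=1:    L    W    L
a=2:    W    W    W
Cells with no legal move (terminal, hence L): (0,0), (1,0).
The remaining L cells, each justified by listing all of its moves:
(0,2): L (sole option (0,1)(W) is W)
(1,2): L (options (1,1)(W), (0,1)(W) are all W)
Every other cell has at least one move into one of the L cells above, so it is W.
From (2,2), the L positions reachable in one move are: (0,2).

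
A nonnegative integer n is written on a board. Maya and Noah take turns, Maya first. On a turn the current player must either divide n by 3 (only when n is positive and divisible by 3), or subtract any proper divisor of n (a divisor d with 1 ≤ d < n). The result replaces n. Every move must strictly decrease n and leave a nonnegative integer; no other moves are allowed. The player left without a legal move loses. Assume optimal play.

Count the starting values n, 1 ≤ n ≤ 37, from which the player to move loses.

Compute win/loss labels from the base case upward. A position with no move is L. Any other position is W if it can reach an L in one move, else L.
n=0: no move → L
n=1: no move → L
n=2: W (go to 1, an L position)
n=3: W (go to 1, an L position)
n=4: L (options 2(W), 3(W) are all W)
n=5: W (go to 4, an L position)
n=6: W (go to 4, an L position)
n=7: L (sole option 6(W) is W)
n=8: W (go to 4, an L position)
n=9: L (options 3(W), 6(W), 8(W) are all W)
n=10: W (go to 9, an L position)
n=11: L (sole option 10(W) is W)
n=12: W (go to 4, an L position)
n=13: L (sole option 12(W) is W)
n=14: W (go to 7, an L position)
n=15: L (options 5(W), 10(W), 12(W), 14(W) are all W)
n=16: W (go to 15, an L position)
n=17: L (sole option 16(W) is W)
n=18: W (go to 9, an L position)
n=19: L (sole option 18(W) is W)
n=20: W (go to 15, an L position)
n=21: W (go to 7, an L position)
n=22: W (go to 11, an L position)
n=23: L (sole option 22(W) is W)
n=24: W (go to 23, an L position)
n=25: L (options 20(W), 24(W) are all W)
n=26: W (go to 13, an L position)
n=27: W (go to 9, an L position)
n=28: L (options 14(W), 21(W), 24(W), 26(W), 27(W) are all W)
n=29: W (go to 28, an L position)
n=30: W (go to 15, an L position)
n=31: L (sole option 30(W) is W)
n=32: W (go to 28, an L position)
n=33: W (go to 11, an L position)
n=34: W (go to 17, an L position)
n=35: W (go to 28, an L position)
n=36: L (options 12(W), 18(W), 24(W), 27(W), 30(W), 32(W), 33(W), 34(W), 35(W) are all W)
n=37: W (go to 36, an L position)
L entries with 1 ≤ n ≤ 37 (n=0 is outside the asked range and is not counted): n = 1, 4, 7, 9, 11, 13, 15, 17, 19, 23, 25, 28, 31, 36; that makes 14.

14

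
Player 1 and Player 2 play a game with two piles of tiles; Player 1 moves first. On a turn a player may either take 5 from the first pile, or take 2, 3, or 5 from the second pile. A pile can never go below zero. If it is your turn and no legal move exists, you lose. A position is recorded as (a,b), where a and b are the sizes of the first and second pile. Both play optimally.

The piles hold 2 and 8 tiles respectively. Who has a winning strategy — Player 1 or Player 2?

Player 2 wins.

Build the W/L table. Terminal = L. A non-terminal position is W if it has a move to some L; otherwise it is L.
No move ever increases a pile, so every position that can arise here has a ≤ 2 and b ≤ 8; it is enough to label the cells with 0 ≤ a ≤ 2 and 0 ≤ b ≤ 8.
Every move lowers a or b (never raises either), so fill the grid row by row in increasing a, and left to right within a row: each cell's successors are then already labelled.
      b=0  b=1  b=2  b=3  b=4  b=5  b=6  b=7  b=8
a=0:    L    L    W    W    W    W    W    L    L
a=1:    L    L    W    W    W    W    W    L    L
a=2:    L    L    W    W    W    W    W    L    L
Cells with no legal move (terminal, hence L): (0,0), (0,1), (1,0), (1,1), (2,0), (2,1).
The remaining L cells, each justified by listing all of its moves:
(0,7): only reaches (0,5)(W), (0,4)(W), (0,2)(W), all W → L
(0,8): only reaches (0,6)(W), (0,5)(W), (0,3)(W), all W → L
(1,7): only reaches (1,5)(W), (1,4)(W), (1,2)(W), all W → L
(1,8): only reaches (1,6)(W), (1,5)(W), (1,3)(W), all W → L
(2,7): only reaches (2,5)(W), (2,4)(W), (2,2)(W), all W → L
(2,8): only reaches (2,6)(W), (2,5)(W), (2,3)(W), all W → L
Every other cell has at least one move into one of the L cells above, so it is W.
Every move from (2,8) reaches a W position, so the mover loses.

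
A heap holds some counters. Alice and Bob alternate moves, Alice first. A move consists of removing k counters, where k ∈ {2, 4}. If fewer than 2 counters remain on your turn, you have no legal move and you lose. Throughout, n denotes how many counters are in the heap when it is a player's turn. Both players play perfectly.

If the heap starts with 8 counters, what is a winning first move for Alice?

Remove 2, leaving 6.

Build the W/L table. Terminal = L. A non-terminal position is W if it has a move to some L; otherwise it is L.
n=0: no move → L
n=1: no move → L
n=2: →0(L), so W
n=3: →1(L), so W
n=4: →0(L), so W
n=5: →1(L), so W
n=6: →4(W), 2(W) — all W, so L
n=7: →5(W), 3(W) — all W, so L
n=8: →6(L), so W
From 8, the L positions reachable in one move are: 6.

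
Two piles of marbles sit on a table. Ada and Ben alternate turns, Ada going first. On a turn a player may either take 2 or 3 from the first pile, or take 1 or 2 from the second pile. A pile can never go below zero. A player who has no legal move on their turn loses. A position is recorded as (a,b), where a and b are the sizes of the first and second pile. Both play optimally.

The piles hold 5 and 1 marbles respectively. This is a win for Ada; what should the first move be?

Label each position W (a win for the player to move) or L (a loss). A position with no legal move is L; any other position is W exactly when some move reaches an L, and L when every move reaches a W.
No move ever increases a pile, so every position that can arise here has a ≤ 5 and b ≤ 1; it is enough to label the cells with 0 ≤ a ≤ 5 and 0 ≤ b ≤ 1.
Every move lowers a or b (never raises either), so fill the grid row by row in increasing a, and left to right within a row: each cell's successors are then already labelled.
      b=0  b=1
a=0:    L    W
a=1:    L    W
a=2:    W    L
a=3:    W    L
a=4:    W    W
a=5:    L    W
Cells with no legal move (terminal, hence L): (0,0), (1,0).
The remaining L cells, each justified by listing all of its moves:
(2,1): L (options (0,1)(W), (2,0)(W) are all W)
(3,1): L (options (1,1)(W), (0,1)(W), (3,0)(W) are all W)
(5,0): L (options (3,0)(W), (2,0)(W) are all W)
Every other cell has at least one move into one of the L cells above, so it is W.
From (5,1), the L positions reachable in one move are: (3,1), (2,1), (5,0). Any move reaching one of these is winning.

Move to (3,1).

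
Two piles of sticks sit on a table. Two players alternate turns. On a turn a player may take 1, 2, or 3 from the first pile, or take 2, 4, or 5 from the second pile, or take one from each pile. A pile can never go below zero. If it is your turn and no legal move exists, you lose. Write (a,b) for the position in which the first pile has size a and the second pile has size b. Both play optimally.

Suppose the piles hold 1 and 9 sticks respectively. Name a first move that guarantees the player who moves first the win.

Positions with no move are L. A position that does have a move is losing for the player to move precisely when every available move leads to a winning position for the opponent. Fill in the labels:
No move ever increases a pile, so every position that can arise here has a ≤ 1 and b ≤ 9; it is enough to label the cells with 0 ≤ a ≤ 1 and 0 ≤ b ≤ 9.
Every move lowers a or b (never raises either), so fill the grid row by row in increasing a, and left to right within a row: each cell's successors are then already labelled.
      b=0  b=1  b=2  b=3  b=4  b=5  b=6  b=7  b=8  b=9
a=0:    L    L    W    W    W    W    W    L    L    W
a=1:    W    W    W    L    L    W    W    W    W    W
Cells with no legal move (terminal, hence L): (0,0), (0,1).
The remaining L cells, each justified by listing all of its moves:
(0,7): →(0,5)(W), (0,3)(W), (0,2)(W) — all W, so L
(0,8): →(0,6)(W), (0,4)(W), (0,3)(W) — all W, so L
(1,3): →(0,3)(W), (1,1)(W), (0,2)(W) — all W, so L
(1,4): →(0,4)(W), (1,2)(W), (1,0)(W), (0,3)(W) — all W, so L
Every other cell has at least one move into one of the L cells above, so it is W.
From (1,9), the L positions reachable in one move are: (1,4), (0,8). Any move reaching one of these is winning.

Move to (1,4).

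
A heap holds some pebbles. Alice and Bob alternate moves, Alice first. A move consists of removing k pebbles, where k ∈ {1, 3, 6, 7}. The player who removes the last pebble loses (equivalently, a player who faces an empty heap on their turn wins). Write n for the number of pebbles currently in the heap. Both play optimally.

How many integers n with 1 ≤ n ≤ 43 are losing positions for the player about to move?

12

Build the W/L table. Terminal = W. A non-terminal position is W if it has a move to some L; otherwise it is L.
n=0: no move; the opponent has just taken the last pebble and therefore loses → W
n=1: only reaches 0(W), which is W → L
n=2: reaches L-position 1 → W
n=3: only reaches 2(W), 0(W), all W → L
n=4: reaches L-position 3 → W
n=5: only reaches 4(W), 2(W), all W → L
n=6: reaches L-position 5 → W
n=7: reaches L-position 1 → W
n=8: reaches L-position 5 → W
n=9: reaches L-position 3 → W
n=10: reaches L-position 3 → W
n=11: reaches L-position 5 → W
n=12: reaches L-position 5 → W
n=13: only reaches 12(W), 10(W), 7(W), 6(W), all W → L
n=14: reaches L-position 13 → W
n=15: only reaches 14(W), 12(W), 9(W), 8(W), all W → L
n=16: reaches L-position 15 → W
n=17: only reaches 16(W), 14(W), 11(W), 10(W), all W → L
n=18: reaches L-position 17 → W
n=19: reaches L-position 13 → W
n=20: reaches L-position 17 → W
n=21: reaches L-position 15 → W
n=22: reaches L-position 15 → W
n=23: reaches L-position 17 → W
n=24: reaches L-position 17 → W
n=25: only reaches 24(W), 22(W), 19(W), 18(W), all W → L
n=26: reaches L-position 25 → W
n=27: only reaches 26(W), 24(W), 21(W), 20(W), all W → L
n=28: reaches L-position 27 → W
n=29: only reaches 28(W), 26(W), 23(W), 22(W), all W → L
n=30: reaches L-position 29 → W
n=31: reaches L-position 25 → W
n=32: reaches L-position 29 → W
n=33: reaches L-position 27 → W
n=34: reaches L-position 27 → W
n=35: reaches L-position 29 → W
n=36: reaches L-position 29 → W
n=37: only reaches 36(W), 34(W), 31(W), 30(W), all W → L
n=38: reaches L-position 37 → W
n=39: only reaches 38(W), 36(W), 33(W), 32(W), all W → L
n=40: reaches L-position 39 → W
n=41: only reaches 40(W), 38(W), 35(W), 34(W), all W → L
n=42: reaches L-position 41 → W
n=43: reaches L-position 37 → W
L entries with 1 ≤ n ≤ 43 (the range starts at n=1): n = 1, 3, 5, 13, 15, 17, 25, 27, 29, 37, 39, 41; that makes 12.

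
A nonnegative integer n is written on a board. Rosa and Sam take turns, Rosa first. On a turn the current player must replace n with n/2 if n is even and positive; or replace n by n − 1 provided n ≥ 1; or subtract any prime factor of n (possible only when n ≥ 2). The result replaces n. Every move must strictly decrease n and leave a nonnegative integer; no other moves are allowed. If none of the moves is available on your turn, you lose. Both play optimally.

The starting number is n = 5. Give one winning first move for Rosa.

Move to 0.

Classify positions by backward induction: terminal positions (no move available) are L. From any other position, the mover wins iff some move reaches an L.
n=0: no move → L
n=1: reaches L-position 0 → W
n=2: reaches L-position 0 → W
n=3: reaches L-position 0 → W
n=4: only reaches 2(W), 3(W), all W → L
n=5: reaches L-position 0 → W
From 5, the L positions reachable in one move are: 0, 4. Any move reaching one of these is winning.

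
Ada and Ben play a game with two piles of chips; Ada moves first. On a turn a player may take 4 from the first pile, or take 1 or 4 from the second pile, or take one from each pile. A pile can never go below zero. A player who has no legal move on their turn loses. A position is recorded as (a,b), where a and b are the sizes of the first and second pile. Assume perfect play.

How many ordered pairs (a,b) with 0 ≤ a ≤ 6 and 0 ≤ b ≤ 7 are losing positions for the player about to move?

Positions with no move are L. A position that does have a move is losing for the player to move precisely when every available move leads to a winning position for the opponent. Fill in the labels:
Every move lowers a or b (never raises either), so fill the grid row by row in increasing a, and left to right within a row: each cell's successors are then already labelled.
      b=0  b=1  b=2  b=3  b=4  b=5  b=6  b=7
a=0:    L    W    L    W    W    L    W    L
a=1:    L    W    L    W    W    L    W    L
a=2:    L    W    L    W    W    L    W    L
a=3:    L    W    L    W    W    L    W    L
a=4:    W    W    W    W    L    W    W    W
a=5:    W    L    W    L    W    W    L    W
a=6:    W    L    W    L    W    W    L    W
Cells with no legal move (terminal, hence L): (0,0), (1,0), (2,0), (3,0).
The remaining L cells, each justified by listing all of its moves:
(0,2): the only move is to (0,1)(W), a W ⇒ L
(0,5): moves to (0,4)(W), (0,1)(W); every one is W ⇒ L
(0,7): moves to (0,6)(W), (0,3)(W); every one is W ⇒ L
(1,2): moves to (1,1)(W), (0,1)(W); every one is W ⇒ L
(1,5): moves to (1,4)(W), (1,1)(W), (0,4)(W); every one is W ⇒ L
(1,7): moves to (1,6)(W), (1,3)(W), (0,6)(W); every one is W ⇒ L
(2,2): moves to (2,1)(W), (1,1)(W); every one is W ⇒ L
(2,5): moves to (2,4)(W), (2,1)(W), (1,4)(W); every one is W ⇒ L
(2,7): moves to (2,6)(W), (2,3)(W), (1,6)(W); every one is W ⇒ L
(3,2): moves to (3,1)(W), (2,1)(W); every one is W ⇒ L
(3,5): moves to (3,4)(W), (3,1)(W), (2,4)(W); every one is W ⇒ L
(3,7): moves to (3,6)(W), (3,3)(W), (2,6)(W); every one is W ⇒ L
(4,4): moves to (0,4)(W), (4,3)(W), (4,0)(W), (3,3)(W); every one is W ⇒ L
(5,1): moves to (1,1)(W), (5,0)(W), (4,0)(W); every one is W ⇒ L
(5,3): moves to (1,3)(W), (5,2)(W), (4,2)(W); every one is W ⇒ L
(5,6): moves to (1,6)(W), (5,5)(W), (5,2)(W), (4,5)(W); every one is W ⇒ L
(6,1): moves to (2,1)(W), (6,0)(W), (5,0)(W); every one is W ⇒ L
(6,3): moves to (2,3)(W), (6,2)(W), (5,2)(W); every one is W ⇒ L
(6,6): moves to (2,6)(W), (6,5)(W), (6,2)(W), (5,5)(W); every one is W ⇒ L
Every other cell has at least one move into one of the L cells above, so it is W.
L cells per row: a=0: 4, a=1: 4, a=2: 4, a=3: 4, a=4: 1, a=5: 3, a=6: 3; total 23.

23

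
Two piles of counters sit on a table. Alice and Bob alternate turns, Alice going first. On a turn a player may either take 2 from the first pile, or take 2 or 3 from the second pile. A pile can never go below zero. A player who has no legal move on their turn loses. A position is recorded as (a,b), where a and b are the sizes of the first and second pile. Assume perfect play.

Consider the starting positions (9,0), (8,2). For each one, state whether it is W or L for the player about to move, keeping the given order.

Compute win/loss labels from the base case upward. A position with no move is L. Any other position is W if it can reach an L in one move, else L.
No move ever increases a pile, so every position that can arise here has a ≤ 9 and b ≤ 2; it is enough to label the cells with 0 ≤ a ≤ 9 and 0 ≤ b ≤ 2.
Every move lowers a or b (never raises either), so fill the grid row by row in increasing a, and left to right within a row: each cell's successors are then already labelled.
      b=0  b=1  b=2
a=0:    L    L    W
a=1:    L    L    W
a=2:    W    W    L
a=3:    W    W    L
a=4:    L    L    W
a=5:    L    L    W
a=6:    W    W    L
a=7:    W    W    L
a=8:    L    L    W
a=9:    L    L    W
Cells with no legal move (terminal, hence L): (0,0), (0,1), (1,0), (1,1).
The remaining L cells, each justified by listing all of its moves:
(2,2): moves to (0,2)(W), (2,0)(W); every one is W ⇒ L
(3,2): moves to (1,2)(W), (3,0)(W); every one is W ⇒ L
(4,0): the only move is to (2,0)(W), a W ⇒ L
(4,1): the only move is to (2,1)(W), a W ⇒ L
(5,0): the only move is to (3,0)(W), a W ⇒ L
(5,1): the only move is to (3,1)(W), a W ⇒ L
(6,2): moves to (4,2)(W), (6,0)(W); every one is W ⇒ L
(7,2): moves to (5,2)(W), (7,0)(W); every one is W ⇒ L
(8,0): the only move is to (6,0)(W), a W ⇒ L
(8,1): the only move is to (6,1)(W), a W ⇒ L
(9,0): the only move is to (7,0)(W), a W ⇒ L
(9,1): the only move is to (7,1)(W), a W ⇒ L
Every other cell has at least one move into one of the L cells above, so it is W.
(9,0): one of the L cells justified above, so L
(8,2): the move to (6,2) reaches an L cell, so W

(9,0): L, (8,2): W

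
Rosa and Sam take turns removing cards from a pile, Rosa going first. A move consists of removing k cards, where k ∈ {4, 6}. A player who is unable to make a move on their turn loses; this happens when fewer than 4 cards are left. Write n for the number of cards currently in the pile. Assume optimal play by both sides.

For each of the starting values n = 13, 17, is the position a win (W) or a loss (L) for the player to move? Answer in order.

Label each position W (a win for the player to move) or L (a loss). A position with no legal move is L; any other position is W exactly when some move reaches an L, and L when every move reaches a W.
n=0: no move → L
n=1: no move → L
n=2: no move → L
n=3: no move → L
n=4: reaches L-position 0 → W
n=5: reaches L-position 1 → W
n=6: reaches L-position 2 → W
n=7: reaches L-position 3 → W
n=8: reaches L-position 2 → W
n=9: reaches L-position 3 → W
n=10: only reaches 6(W), 4(W), all W → L
n=11: only reaches 7(W), 5(W), all W → L
n=12: only reaches 8(W), 6(W), all W → L
n=13: only reaches 9(W), 7(W), all W → L
n=14: reaches L-position 10 → W
n=15: reaches L-position 11 → W
n=16: reaches L-position 12 → W
n=17: reaches L-position 13 → W

13: L, 17: W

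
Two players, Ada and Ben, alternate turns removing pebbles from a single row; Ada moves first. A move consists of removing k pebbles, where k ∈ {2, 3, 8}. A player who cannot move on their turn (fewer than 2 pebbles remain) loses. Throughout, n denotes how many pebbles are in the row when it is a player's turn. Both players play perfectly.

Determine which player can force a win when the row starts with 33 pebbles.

Ada wins.

Work bottom-up. With no move the player to move loses. Otherwise the position is W if at least one move leads to an L position for the opponent, and L if every move leads to a W.
n=0: no move → L
n=1: no move → L
n=2: reaches L-position 0 → W
n=3: reaches L-position 1 → W
n=4: reaches L-position 1 → W
n=5: only reaches 3(W), 2(W), all W → L
n=6: only reaches 4(W), 3(W), all W → L
n=7: reaches L-position 5 → W
n=8: reaches L-position 6 → W
n=9: reaches L-position 6 → W
n=10: only reaches 8(W), 7(W), 2(W), all W → L
n=11: only reaches 9(W), 8(W), 3(W), all W → L
n=12: reaches L-position 10 → W
n=13: reaches L-position 11 → W
n=14: reaches L-position 11 → W
n=15: only reaches 13(W), 12(W), 7(W), all W → L
n=16: only reaches 14(W), 13(W), 8(W), all W → L
n=17: reaches L-position 15 → W
n=18: reaches L-position 16 → W
n=19: reaches L-position 16 → W
n=20: only reaches 18(W), 17(W), 12(W), all W → L
n=21: only reaches 19(W), 18(W), 13(W), all W → L
n=22: reaches L-position 20 → W
n=23: reaches L-position 21 → W
n=24: reaches L-position 21 → W
n=25: only reaches 23(W), 22(W), 17(W), all W → L
n=26: only reaches 24(W), 23(W), 18(W), all W → L
n=27: reaches L-position 25 → W
n=28: reaches L-position 26 → W
n=29: reaches L-position 26 → W
n=30: only reaches 28(W), 27(W), 22(W), all W → L
n=31: only reaches 29(W), 28(W), 23(W), all W → L
n=32: reaches L-position 30 → W
n=33: reaches L-position 31 → W
From 33 Ada can remove 2, leaving 31, reaching an L position.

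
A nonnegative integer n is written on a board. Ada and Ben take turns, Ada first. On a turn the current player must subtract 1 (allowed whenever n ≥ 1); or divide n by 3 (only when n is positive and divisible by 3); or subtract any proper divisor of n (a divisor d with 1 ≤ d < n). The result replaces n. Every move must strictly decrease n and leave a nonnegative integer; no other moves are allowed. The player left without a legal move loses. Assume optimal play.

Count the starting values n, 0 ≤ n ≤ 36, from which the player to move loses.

Work bottom-up. With no move the player to move loses. Otherwise the position is W if at least one move leads to an L position for the opponent, and L if every move leads to a W.
n=0: no move → L
n=1: →0(L), so W
n=2: →1(W) only, which is W, so L
n=3: →2(L), so W
n=4: →2(L), so W
n=5: →4(W) only, which is W, so L
n=6: →2(L), so W
n=7: →6(W) only, which is W, so L
n=8: →7(L), so W
n=9: →3(W), 6(W), 8(W) — all W, so L
n=10: →5(L), so W
n=11: →10(W) only, which is W, so L
n=12: →9(L), so W
n=13: →12(W) only, which is W, so L
n=14: →7(L), so W
n=15: →5(L), so W
n=16: →8(W), 12(W), 14(W), 15(W) — all W, so L
n=17: →16(L), so W
n=18: →9(L), so W
n=19: →18(W) only, which is W, so L
n=20: →16(L), so W
n=21: →7(L), so W
n=22: →11(L), so W
n=23: →22(W) only, which is W, so L
n=24: →16(L), so W
n=25: →20(W), 24(W) — all W, so L
n=26: →13(L), so W
n=27: →9(L), so W
n=28: →14(W), 21(W), 24(W), 26(W), 27(W) — all W, so L
n=29: →28(L), so W
n=30: →25(L), so W
n=31: →30(W) only, which is W, so L
n=32: →16(L), so W
n=33: →11(L), so W
n=34: →17(W), 32(W), 33(W) — all W, so L
n=35: →28(L), so W
n=36: →34(L), so W
L entries with 0 ≤ n ≤ 36: n = 0, 2, 5, 7, 9, 11, 13, 16, 19, 23, 25, 28, 31, 34; that makes 14.

14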